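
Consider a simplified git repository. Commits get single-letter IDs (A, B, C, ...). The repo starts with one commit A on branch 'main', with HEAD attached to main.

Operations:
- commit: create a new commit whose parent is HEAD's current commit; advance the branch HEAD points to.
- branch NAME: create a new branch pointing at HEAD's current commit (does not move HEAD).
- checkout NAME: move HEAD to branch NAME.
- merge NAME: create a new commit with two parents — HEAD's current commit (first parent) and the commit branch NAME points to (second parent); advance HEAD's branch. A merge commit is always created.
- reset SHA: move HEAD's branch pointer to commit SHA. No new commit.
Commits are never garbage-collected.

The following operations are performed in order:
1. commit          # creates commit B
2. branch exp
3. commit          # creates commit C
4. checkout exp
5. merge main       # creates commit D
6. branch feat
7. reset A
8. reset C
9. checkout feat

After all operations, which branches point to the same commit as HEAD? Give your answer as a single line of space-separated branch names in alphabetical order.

Answer: feat

Derivation:
After op 1 (commit): HEAD=main@B [main=B]
After op 2 (branch): HEAD=main@B [exp=B main=B]
After op 3 (commit): HEAD=main@C [exp=B main=C]
After op 4 (checkout): HEAD=exp@B [exp=B main=C]
After op 5 (merge): HEAD=exp@D [exp=D main=C]
After op 6 (branch): HEAD=exp@D [exp=D feat=D main=C]
After op 7 (reset): HEAD=exp@A [exp=A feat=D main=C]
After op 8 (reset): HEAD=exp@C [exp=C feat=D main=C]
After op 9 (checkout): HEAD=feat@D [exp=C feat=D main=C]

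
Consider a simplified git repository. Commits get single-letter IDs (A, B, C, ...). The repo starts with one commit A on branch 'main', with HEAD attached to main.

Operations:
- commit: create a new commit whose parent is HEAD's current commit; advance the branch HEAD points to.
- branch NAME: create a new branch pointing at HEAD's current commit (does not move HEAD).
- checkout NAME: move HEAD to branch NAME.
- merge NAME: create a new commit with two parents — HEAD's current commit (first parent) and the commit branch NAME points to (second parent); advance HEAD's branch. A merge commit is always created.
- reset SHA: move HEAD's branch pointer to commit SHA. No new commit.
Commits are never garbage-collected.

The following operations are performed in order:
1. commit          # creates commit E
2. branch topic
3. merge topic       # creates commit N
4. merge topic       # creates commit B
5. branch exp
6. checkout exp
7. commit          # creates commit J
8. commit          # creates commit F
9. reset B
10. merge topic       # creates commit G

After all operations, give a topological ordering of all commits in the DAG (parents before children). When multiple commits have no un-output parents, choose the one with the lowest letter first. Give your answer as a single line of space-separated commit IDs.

After op 1 (commit): HEAD=main@E [main=E]
After op 2 (branch): HEAD=main@E [main=E topic=E]
After op 3 (merge): HEAD=main@N [main=N topic=E]
After op 4 (merge): HEAD=main@B [main=B topic=E]
After op 5 (branch): HEAD=main@B [exp=B main=B topic=E]
After op 6 (checkout): HEAD=exp@B [exp=B main=B topic=E]
After op 7 (commit): HEAD=exp@J [exp=J main=B topic=E]
After op 8 (commit): HEAD=exp@F [exp=F main=B topic=E]
After op 9 (reset): HEAD=exp@B [exp=B main=B topic=E]
After op 10 (merge): HEAD=exp@G [exp=G main=B topic=E]
commit A: parents=[]
commit B: parents=['N', 'E']
commit E: parents=['A']
commit F: parents=['J']
commit G: parents=['B', 'E']
commit J: parents=['B']
commit N: parents=['E', 'E']

Answer: A E N B G J F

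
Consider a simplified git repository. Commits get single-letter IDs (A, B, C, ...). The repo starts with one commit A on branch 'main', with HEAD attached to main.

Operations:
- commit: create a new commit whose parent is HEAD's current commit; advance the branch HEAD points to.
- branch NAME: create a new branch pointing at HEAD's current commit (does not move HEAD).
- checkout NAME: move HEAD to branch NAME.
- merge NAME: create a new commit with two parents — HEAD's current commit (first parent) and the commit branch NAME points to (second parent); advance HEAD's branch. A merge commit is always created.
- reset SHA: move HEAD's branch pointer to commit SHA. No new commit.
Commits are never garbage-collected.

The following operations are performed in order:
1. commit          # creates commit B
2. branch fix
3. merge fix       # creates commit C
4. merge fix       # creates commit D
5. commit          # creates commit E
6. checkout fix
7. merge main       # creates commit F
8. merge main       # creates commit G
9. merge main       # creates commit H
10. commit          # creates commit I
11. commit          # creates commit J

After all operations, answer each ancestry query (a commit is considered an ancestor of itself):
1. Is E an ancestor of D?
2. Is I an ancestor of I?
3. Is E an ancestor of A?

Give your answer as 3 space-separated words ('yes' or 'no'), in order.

After op 1 (commit): HEAD=main@B [main=B]
After op 2 (branch): HEAD=main@B [fix=B main=B]
After op 3 (merge): HEAD=main@C [fix=B main=C]
After op 4 (merge): HEAD=main@D [fix=B main=D]
After op 5 (commit): HEAD=main@E [fix=B main=E]
After op 6 (checkout): HEAD=fix@B [fix=B main=E]
After op 7 (merge): HEAD=fix@F [fix=F main=E]
After op 8 (merge): HEAD=fix@G [fix=G main=E]
After op 9 (merge): HEAD=fix@H [fix=H main=E]
After op 10 (commit): HEAD=fix@I [fix=I main=E]
After op 11 (commit): HEAD=fix@J [fix=J main=E]
ancestors(D) = {A,B,C,D}; E in? no
ancestors(I) = {A,B,C,D,E,F,G,H,I}; I in? yes
ancestors(A) = {A}; E in? no

Answer: no yes no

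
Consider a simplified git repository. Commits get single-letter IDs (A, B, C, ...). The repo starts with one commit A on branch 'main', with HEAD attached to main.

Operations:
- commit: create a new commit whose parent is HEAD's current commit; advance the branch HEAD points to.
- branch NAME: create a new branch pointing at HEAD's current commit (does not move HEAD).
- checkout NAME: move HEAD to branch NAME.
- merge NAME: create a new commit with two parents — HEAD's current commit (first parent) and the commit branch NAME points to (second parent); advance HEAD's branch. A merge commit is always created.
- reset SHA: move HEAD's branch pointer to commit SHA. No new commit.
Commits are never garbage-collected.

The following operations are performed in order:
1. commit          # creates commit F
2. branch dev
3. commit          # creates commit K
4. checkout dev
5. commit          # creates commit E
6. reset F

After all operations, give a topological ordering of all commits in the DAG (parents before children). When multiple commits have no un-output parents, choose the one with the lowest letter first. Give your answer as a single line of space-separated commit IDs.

After op 1 (commit): HEAD=main@F [main=F]
After op 2 (branch): HEAD=main@F [dev=F main=F]
After op 3 (commit): HEAD=main@K [dev=F main=K]
After op 4 (checkout): HEAD=dev@F [dev=F main=K]
After op 5 (commit): HEAD=dev@E [dev=E main=K]
After op 6 (reset): HEAD=dev@F [dev=F main=K]
commit A: parents=[]
commit E: parents=['F']
commit F: parents=['A']
commit K: parents=['F']

Answer: A F E K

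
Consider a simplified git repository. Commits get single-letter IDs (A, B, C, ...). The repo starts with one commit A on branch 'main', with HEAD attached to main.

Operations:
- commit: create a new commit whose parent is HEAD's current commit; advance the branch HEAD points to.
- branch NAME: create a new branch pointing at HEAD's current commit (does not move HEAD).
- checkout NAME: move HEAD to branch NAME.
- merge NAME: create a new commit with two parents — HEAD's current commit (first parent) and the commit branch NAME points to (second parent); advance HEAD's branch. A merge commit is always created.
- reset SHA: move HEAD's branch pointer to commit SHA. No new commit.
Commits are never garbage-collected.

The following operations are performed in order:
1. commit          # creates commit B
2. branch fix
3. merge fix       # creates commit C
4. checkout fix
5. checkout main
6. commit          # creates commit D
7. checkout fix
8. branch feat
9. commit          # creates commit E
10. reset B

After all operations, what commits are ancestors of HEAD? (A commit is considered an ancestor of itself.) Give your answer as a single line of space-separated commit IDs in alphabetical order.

After op 1 (commit): HEAD=main@B [main=B]
After op 2 (branch): HEAD=main@B [fix=B main=B]
After op 3 (merge): HEAD=main@C [fix=B main=C]
After op 4 (checkout): HEAD=fix@B [fix=B main=C]
After op 5 (checkout): HEAD=main@C [fix=B main=C]
After op 6 (commit): HEAD=main@D [fix=B main=D]
After op 7 (checkout): HEAD=fix@B [fix=B main=D]
After op 8 (branch): HEAD=fix@B [feat=B fix=B main=D]
After op 9 (commit): HEAD=fix@E [feat=B fix=E main=D]
After op 10 (reset): HEAD=fix@B [feat=B fix=B main=D]

Answer: A B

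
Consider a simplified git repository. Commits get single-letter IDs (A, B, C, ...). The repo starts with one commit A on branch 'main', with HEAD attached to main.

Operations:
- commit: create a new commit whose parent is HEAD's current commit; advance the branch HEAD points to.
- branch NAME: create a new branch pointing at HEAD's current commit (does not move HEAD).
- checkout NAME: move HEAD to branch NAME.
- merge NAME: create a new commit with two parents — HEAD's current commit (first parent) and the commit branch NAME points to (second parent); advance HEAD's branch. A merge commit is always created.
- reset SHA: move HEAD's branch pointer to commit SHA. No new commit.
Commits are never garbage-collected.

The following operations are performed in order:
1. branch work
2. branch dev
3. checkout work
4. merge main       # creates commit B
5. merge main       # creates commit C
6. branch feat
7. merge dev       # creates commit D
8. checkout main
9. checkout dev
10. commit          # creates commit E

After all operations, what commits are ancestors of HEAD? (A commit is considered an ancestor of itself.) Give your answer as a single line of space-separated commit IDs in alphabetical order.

Answer: A E

Derivation:
After op 1 (branch): HEAD=main@A [main=A work=A]
After op 2 (branch): HEAD=main@A [dev=A main=A work=A]
After op 3 (checkout): HEAD=work@A [dev=A main=A work=A]
After op 4 (merge): HEAD=work@B [dev=A main=A work=B]
After op 5 (merge): HEAD=work@C [dev=A main=A work=C]
After op 6 (branch): HEAD=work@C [dev=A feat=C main=A work=C]
After op 7 (merge): HEAD=work@D [dev=A feat=C main=A work=D]
After op 8 (checkout): HEAD=main@A [dev=A feat=C main=A work=D]
After op 9 (checkout): HEAD=dev@A [dev=A feat=C main=A work=D]
After op 10 (commit): HEAD=dev@E [dev=E feat=C main=A work=D]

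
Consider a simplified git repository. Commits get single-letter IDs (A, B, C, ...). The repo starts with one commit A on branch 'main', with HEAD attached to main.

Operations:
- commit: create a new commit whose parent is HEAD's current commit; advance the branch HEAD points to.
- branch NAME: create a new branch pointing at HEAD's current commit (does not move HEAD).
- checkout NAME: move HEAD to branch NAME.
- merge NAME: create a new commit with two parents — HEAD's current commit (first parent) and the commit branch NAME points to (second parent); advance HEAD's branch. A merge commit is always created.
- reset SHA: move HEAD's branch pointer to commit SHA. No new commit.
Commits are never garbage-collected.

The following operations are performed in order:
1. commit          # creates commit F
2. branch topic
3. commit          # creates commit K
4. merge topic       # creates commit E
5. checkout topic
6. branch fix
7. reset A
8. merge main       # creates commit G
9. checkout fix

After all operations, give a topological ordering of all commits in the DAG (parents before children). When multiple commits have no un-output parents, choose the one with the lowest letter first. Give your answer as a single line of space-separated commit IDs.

Answer: A F K E G

Derivation:
After op 1 (commit): HEAD=main@F [main=F]
After op 2 (branch): HEAD=main@F [main=F topic=F]
After op 3 (commit): HEAD=main@K [main=K topic=F]
After op 4 (merge): HEAD=main@E [main=E topic=F]
After op 5 (checkout): HEAD=topic@F [main=E topic=F]
After op 6 (branch): HEAD=topic@F [fix=F main=E topic=F]
After op 7 (reset): HEAD=topic@A [fix=F main=E topic=A]
After op 8 (merge): HEAD=topic@G [fix=F main=E topic=G]
After op 9 (checkout): HEAD=fix@F [fix=F main=E topic=G]
commit A: parents=[]
commit E: parents=['K', 'F']
commit F: parents=['A']
commit G: parents=['A', 'E']
commit K: parents=['F']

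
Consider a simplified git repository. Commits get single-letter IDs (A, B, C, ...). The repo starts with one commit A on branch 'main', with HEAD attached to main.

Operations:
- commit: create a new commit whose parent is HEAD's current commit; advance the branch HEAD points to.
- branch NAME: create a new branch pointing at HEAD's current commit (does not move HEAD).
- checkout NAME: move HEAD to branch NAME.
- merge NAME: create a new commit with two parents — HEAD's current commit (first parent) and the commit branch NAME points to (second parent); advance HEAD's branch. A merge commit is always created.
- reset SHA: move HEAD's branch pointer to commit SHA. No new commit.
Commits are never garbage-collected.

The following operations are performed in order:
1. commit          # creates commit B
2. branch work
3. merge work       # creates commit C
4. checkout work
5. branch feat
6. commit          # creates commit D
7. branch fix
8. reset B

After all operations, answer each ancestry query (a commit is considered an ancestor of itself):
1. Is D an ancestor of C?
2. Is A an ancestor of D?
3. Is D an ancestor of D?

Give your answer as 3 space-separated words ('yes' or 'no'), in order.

Answer: no yes yes

Derivation:
After op 1 (commit): HEAD=main@B [main=B]
After op 2 (branch): HEAD=main@B [main=B work=B]
After op 3 (merge): HEAD=main@C [main=C work=B]
After op 4 (checkout): HEAD=work@B [main=C work=B]
After op 5 (branch): HEAD=work@B [feat=B main=C work=B]
After op 6 (commit): HEAD=work@D [feat=B main=C work=D]
After op 7 (branch): HEAD=work@D [feat=B fix=D main=C work=D]
After op 8 (reset): HEAD=work@B [feat=B fix=D main=C work=B]
ancestors(C) = {A,B,C}; D in? no
ancestors(D) = {A,B,D}; A in? yes
ancestors(D) = {A,B,D}; D in? yes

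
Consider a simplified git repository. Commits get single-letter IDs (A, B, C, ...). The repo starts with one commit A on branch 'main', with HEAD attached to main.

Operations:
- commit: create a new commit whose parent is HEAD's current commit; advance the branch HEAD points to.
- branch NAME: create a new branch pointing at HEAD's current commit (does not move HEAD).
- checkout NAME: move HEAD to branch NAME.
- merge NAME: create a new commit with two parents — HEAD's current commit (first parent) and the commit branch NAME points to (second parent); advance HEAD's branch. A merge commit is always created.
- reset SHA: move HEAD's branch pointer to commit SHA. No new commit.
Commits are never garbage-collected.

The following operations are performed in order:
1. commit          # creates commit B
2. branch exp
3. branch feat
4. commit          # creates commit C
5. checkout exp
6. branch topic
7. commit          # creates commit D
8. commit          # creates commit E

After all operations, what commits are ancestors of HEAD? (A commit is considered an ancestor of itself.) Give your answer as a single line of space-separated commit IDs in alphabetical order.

Answer: A B D E

Derivation:
After op 1 (commit): HEAD=main@B [main=B]
After op 2 (branch): HEAD=main@B [exp=B main=B]
After op 3 (branch): HEAD=main@B [exp=B feat=B main=B]
After op 4 (commit): HEAD=main@C [exp=B feat=B main=C]
After op 5 (checkout): HEAD=exp@B [exp=B feat=B main=C]
After op 6 (branch): HEAD=exp@B [exp=B feat=B main=C topic=B]
After op 7 (commit): HEAD=exp@D [exp=D feat=B main=C topic=B]
After op 8 (commit): HEAD=exp@E [exp=E feat=B main=C topic=B]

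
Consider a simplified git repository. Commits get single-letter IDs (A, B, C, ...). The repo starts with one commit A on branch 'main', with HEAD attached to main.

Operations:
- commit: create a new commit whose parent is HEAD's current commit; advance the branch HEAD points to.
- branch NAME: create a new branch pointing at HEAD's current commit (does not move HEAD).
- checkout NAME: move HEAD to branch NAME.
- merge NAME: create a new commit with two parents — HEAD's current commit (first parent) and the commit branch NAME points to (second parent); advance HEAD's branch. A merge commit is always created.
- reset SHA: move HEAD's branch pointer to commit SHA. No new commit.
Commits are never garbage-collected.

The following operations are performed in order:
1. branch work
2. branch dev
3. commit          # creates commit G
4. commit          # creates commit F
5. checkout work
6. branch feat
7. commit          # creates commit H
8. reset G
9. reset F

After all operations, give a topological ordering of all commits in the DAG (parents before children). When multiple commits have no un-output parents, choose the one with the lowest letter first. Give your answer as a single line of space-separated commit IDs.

Answer: A G F H

Derivation:
After op 1 (branch): HEAD=main@A [main=A work=A]
After op 2 (branch): HEAD=main@A [dev=A main=A work=A]
After op 3 (commit): HEAD=main@G [dev=A main=G work=A]
After op 4 (commit): HEAD=main@F [dev=A main=F work=A]
After op 5 (checkout): HEAD=work@A [dev=A main=F work=A]
After op 6 (branch): HEAD=work@A [dev=A feat=A main=F work=A]
After op 7 (commit): HEAD=work@H [dev=A feat=A main=F work=H]
After op 8 (reset): HEAD=work@G [dev=A feat=A main=F work=G]
After op 9 (reset): HEAD=work@F [dev=A feat=A main=F work=F]
commit A: parents=[]
commit F: parents=['G']
commit G: parents=['A']
commit H: parents=['A']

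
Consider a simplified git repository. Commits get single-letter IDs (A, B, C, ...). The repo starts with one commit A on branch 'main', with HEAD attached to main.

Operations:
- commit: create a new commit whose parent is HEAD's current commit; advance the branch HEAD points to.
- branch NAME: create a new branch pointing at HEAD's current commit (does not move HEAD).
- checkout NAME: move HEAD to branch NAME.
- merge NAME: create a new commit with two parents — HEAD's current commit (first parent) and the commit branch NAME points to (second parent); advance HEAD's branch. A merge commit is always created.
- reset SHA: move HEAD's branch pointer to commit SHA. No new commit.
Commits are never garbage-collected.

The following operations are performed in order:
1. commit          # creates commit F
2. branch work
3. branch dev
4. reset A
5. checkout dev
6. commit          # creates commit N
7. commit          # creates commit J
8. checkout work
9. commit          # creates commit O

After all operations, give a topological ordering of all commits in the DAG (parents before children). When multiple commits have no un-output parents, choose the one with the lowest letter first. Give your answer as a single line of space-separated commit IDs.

Answer: A F N J O

Derivation:
After op 1 (commit): HEAD=main@F [main=F]
After op 2 (branch): HEAD=main@F [main=F work=F]
After op 3 (branch): HEAD=main@F [dev=F main=F work=F]
After op 4 (reset): HEAD=main@A [dev=F main=A work=F]
After op 5 (checkout): HEAD=dev@F [dev=F main=A work=F]
After op 6 (commit): HEAD=dev@N [dev=N main=A work=F]
After op 7 (commit): HEAD=dev@J [dev=J main=A work=F]
After op 8 (checkout): HEAD=work@F [dev=J main=A work=F]
After op 9 (commit): HEAD=work@O [dev=J main=A work=O]
commit A: parents=[]
commit F: parents=['A']
commit J: parents=['N']
commit N: parents=['F']
commit O: parents=['F']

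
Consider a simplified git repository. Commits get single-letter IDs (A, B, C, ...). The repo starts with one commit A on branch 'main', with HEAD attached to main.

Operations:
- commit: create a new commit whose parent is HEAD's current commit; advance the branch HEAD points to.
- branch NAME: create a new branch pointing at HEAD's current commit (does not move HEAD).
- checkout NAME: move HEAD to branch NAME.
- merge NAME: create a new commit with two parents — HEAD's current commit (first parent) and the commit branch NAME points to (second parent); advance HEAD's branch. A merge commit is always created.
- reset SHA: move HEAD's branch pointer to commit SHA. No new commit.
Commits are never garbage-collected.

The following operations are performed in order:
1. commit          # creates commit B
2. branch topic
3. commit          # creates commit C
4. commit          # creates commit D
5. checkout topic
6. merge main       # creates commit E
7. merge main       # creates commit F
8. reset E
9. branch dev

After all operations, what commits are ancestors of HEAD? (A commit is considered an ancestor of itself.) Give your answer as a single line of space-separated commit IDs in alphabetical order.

After op 1 (commit): HEAD=main@B [main=B]
After op 2 (branch): HEAD=main@B [main=B topic=B]
After op 3 (commit): HEAD=main@C [main=C topic=B]
After op 4 (commit): HEAD=main@D [main=D topic=B]
After op 5 (checkout): HEAD=topic@B [main=D topic=B]
After op 6 (merge): HEAD=topic@E [main=D topic=E]
After op 7 (merge): HEAD=topic@F [main=D topic=F]
After op 8 (reset): HEAD=topic@E [main=D topic=E]
After op 9 (branch): HEAD=topic@E [dev=E main=D topic=E]

Answer: A B C D E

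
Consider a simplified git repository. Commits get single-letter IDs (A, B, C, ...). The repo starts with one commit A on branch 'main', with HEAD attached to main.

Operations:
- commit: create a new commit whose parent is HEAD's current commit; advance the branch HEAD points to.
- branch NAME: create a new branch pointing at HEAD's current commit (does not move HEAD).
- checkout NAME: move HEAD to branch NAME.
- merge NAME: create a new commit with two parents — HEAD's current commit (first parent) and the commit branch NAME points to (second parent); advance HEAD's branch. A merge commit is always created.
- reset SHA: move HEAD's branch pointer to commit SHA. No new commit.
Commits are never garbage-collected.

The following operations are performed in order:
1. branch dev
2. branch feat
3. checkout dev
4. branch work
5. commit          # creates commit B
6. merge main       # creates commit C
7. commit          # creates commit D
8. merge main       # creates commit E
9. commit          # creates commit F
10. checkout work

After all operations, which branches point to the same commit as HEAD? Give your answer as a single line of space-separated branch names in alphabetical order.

After op 1 (branch): HEAD=main@A [dev=A main=A]
After op 2 (branch): HEAD=main@A [dev=A feat=A main=A]
After op 3 (checkout): HEAD=dev@A [dev=A feat=A main=A]
After op 4 (branch): HEAD=dev@A [dev=A feat=A main=A work=A]
After op 5 (commit): HEAD=dev@B [dev=B feat=A main=A work=A]
After op 6 (merge): HEAD=dev@C [dev=C feat=A main=A work=A]
After op 7 (commit): HEAD=dev@D [dev=D feat=A main=A work=A]
After op 8 (merge): HEAD=dev@E [dev=E feat=A main=A work=A]
After op 9 (commit): HEAD=dev@F [dev=F feat=A main=A work=A]
After op 10 (checkout): HEAD=work@A [dev=F feat=A main=A work=A]

Answer: feat main work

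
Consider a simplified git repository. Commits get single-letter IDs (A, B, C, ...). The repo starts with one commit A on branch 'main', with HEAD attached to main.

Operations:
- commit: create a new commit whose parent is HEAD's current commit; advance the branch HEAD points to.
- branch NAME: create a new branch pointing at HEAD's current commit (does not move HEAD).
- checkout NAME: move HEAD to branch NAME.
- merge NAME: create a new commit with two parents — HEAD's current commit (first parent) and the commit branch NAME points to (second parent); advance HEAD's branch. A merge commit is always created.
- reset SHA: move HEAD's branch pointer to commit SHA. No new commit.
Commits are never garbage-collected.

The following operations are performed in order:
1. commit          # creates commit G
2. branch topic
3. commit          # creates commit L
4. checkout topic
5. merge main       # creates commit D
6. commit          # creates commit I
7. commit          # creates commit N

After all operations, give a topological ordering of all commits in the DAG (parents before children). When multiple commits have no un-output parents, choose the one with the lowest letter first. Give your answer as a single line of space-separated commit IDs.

Answer: A G L D I N

Derivation:
After op 1 (commit): HEAD=main@G [main=G]
After op 2 (branch): HEAD=main@G [main=G topic=G]
After op 3 (commit): HEAD=main@L [main=L topic=G]
After op 4 (checkout): HEAD=topic@G [main=L topic=G]
After op 5 (merge): HEAD=topic@D [main=L topic=D]
After op 6 (commit): HEAD=topic@I [main=L topic=I]
After op 7 (commit): HEAD=topic@N [main=L topic=N]
commit A: parents=[]
commit D: parents=['G', 'L']
commit G: parents=['A']
commit I: parents=['D']
commit L: parents=['G']
commit N: parents=['I']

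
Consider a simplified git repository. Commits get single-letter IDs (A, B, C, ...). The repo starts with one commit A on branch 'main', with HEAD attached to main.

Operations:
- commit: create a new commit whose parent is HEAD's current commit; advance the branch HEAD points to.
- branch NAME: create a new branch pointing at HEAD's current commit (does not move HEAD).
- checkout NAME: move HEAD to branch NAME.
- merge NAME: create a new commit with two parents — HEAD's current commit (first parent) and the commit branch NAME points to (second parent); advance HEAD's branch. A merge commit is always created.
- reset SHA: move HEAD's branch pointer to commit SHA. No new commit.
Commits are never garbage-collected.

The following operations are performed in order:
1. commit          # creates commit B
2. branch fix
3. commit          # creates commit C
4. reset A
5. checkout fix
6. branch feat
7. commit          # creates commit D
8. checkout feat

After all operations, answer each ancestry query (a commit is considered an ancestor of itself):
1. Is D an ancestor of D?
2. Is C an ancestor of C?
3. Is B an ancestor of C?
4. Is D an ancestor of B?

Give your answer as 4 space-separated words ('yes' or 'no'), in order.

Answer: yes yes yes no

Derivation:
After op 1 (commit): HEAD=main@B [main=B]
After op 2 (branch): HEAD=main@B [fix=B main=B]
After op 3 (commit): HEAD=main@C [fix=B main=C]
After op 4 (reset): HEAD=main@A [fix=B main=A]
After op 5 (checkout): HEAD=fix@B [fix=B main=A]
After op 6 (branch): HEAD=fix@B [feat=B fix=B main=A]
After op 7 (commit): HEAD=fix@D [feat=B fix=D main=A]
After op 8 (checkout): HEAD=feat@B [feat=B fix=D main=A]
ancestors(D) = {A,B,D}; D in? yes
ancestors(C) = {A,B,C}; C in? yes
ancestors(C) = {A,B,C}; B in? yes
ancestors(B) = {A,B}; D in? no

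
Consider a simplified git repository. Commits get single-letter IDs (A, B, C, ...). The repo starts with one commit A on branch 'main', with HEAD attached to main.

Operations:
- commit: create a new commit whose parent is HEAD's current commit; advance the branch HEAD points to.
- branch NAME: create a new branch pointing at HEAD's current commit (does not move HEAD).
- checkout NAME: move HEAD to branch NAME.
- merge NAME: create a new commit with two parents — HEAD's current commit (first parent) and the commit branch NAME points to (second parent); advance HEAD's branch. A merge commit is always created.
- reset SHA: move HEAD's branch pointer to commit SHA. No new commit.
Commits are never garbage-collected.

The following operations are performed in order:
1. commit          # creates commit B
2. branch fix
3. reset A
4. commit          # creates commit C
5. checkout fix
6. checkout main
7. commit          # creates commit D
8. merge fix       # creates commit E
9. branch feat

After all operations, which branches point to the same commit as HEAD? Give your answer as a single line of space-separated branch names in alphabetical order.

After op 1 (commit): HEAD=main@B [main=B]
After op 2 (branch): HEAD=main@B [fix=B main=B]
After op 3 (reset): HEAD=main@A [fix=B main=A]
After op 4 (commit): HEAD=main@C [fix=B main=C]
After op 5 (checkout): HEAD=fix@B [fix=B main=C]
After op 6 (checkout): HEAD=main@C [fix=B main=C]
After op 7 (commit): HEAD=main@D [fix=B main=D]
After op 8 (merge): HEAD=main@E [fix=B main=E]
After op 9 (branch): HEAD=main@E [feat=E fix=B main=E]

Answer: feat main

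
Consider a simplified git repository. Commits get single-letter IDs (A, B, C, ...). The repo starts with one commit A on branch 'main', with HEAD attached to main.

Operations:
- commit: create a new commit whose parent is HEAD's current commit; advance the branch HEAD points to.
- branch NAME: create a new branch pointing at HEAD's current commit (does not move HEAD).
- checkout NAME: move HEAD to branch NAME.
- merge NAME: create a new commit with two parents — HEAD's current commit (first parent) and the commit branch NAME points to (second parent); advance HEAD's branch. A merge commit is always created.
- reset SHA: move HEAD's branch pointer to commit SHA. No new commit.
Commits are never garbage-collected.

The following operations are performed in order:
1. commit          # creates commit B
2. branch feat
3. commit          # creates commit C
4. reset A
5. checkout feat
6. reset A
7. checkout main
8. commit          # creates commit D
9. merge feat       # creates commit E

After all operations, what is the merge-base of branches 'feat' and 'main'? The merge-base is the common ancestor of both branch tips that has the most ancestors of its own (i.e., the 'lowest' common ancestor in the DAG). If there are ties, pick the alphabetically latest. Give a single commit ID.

Answer: A

Derivation:
After op 1 (commit): HEAD=main@B [main=B]
After op 2 (branch): HEAD=main@B [feat=B main=B]
After op 3 (commit): HEAD=main@C [feat=B main=C]
After op 4 (reset): HEAD=main@A [feat=B main=A]
After op 5 (checkout): HEAD=feat@B [feat=B main=A]
After op 6 (reset): HEAD=feat@A [feat=A main=A]
After op 7 (checkout): HEAD=main@A [feat=A main=A]
After op 8 (commit): HEAD=main@D [feat=A main=D]
After op 9 (merge): HEAD=main@E [feat=A main=E]
ancestors(feat=A): ['A']
ancestors(main=E): ['A', 'D', 'E']
common: ['A']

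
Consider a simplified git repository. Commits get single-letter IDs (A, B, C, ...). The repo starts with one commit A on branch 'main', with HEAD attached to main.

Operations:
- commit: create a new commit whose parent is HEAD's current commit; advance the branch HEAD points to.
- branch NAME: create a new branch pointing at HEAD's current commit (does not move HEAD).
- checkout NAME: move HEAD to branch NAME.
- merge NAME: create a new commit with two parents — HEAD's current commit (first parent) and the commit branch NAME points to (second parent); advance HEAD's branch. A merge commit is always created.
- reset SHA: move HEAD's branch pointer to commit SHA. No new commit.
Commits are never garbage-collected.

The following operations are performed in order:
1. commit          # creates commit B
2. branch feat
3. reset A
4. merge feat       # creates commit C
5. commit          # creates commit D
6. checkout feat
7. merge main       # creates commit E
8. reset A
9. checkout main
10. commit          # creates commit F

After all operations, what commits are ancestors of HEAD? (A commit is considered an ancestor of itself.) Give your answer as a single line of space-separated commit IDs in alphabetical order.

After op 1 (commit): HEAD=main@B [main=B]
After op 2 (branch): HEAD=main@B [feat=B main=B]
After op 3 (reset): HEAD=main@A [feat=B main=A]
After op 4 (merge): HEAD=main@C [feat=B main=C]
After op 5 (commit): HEAD=main@D [feat=B main=D]
After op 6 (checkout): HEAD=feat@B [feat=B main=D]
After op 7 (merge): HEAD=feat@E [feat=E main=D]
After op 8 (reset): HEAD=feat@A [feat=A main=D]
After op 9 (checkout): HEAD=main@D [feat=A main=D]
After op 10 (commit): HEAD=main@F [feat=A main=F]

Answer: A B C D F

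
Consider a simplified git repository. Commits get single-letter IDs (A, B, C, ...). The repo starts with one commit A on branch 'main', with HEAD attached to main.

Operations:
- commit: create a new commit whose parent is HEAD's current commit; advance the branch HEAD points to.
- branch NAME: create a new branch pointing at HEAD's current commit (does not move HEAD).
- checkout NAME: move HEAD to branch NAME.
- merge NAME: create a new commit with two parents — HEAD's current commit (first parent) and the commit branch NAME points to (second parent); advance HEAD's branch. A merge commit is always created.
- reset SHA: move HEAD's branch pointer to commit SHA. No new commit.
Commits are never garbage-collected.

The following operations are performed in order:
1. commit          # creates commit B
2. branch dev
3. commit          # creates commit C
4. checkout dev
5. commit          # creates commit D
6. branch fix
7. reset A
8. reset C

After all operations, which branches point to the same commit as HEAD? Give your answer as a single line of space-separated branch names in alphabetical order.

Answer: dev main

Derivation:
After op 1 (commit): HEAD=main@B [main=B]
After op 2 (branch): HEAD=main@B [dev=B main=B]
After op 3 (commit): HEAD=main@C [dev=B main=C]
After op 4 (checkout): HEAD=dev@B [dev=B main=C]
After op 5 (commit): HEAD=dev@D [dev=D main=C]
After op 6 (branch): HEAD=dev@D [dev=D fix=D main=C]
After op 7 (reset): HEAD=dev@A [dev=A fix=D main=C]
After op 8 (reset): HEAD=dev@C [dev=C fix=D main=C]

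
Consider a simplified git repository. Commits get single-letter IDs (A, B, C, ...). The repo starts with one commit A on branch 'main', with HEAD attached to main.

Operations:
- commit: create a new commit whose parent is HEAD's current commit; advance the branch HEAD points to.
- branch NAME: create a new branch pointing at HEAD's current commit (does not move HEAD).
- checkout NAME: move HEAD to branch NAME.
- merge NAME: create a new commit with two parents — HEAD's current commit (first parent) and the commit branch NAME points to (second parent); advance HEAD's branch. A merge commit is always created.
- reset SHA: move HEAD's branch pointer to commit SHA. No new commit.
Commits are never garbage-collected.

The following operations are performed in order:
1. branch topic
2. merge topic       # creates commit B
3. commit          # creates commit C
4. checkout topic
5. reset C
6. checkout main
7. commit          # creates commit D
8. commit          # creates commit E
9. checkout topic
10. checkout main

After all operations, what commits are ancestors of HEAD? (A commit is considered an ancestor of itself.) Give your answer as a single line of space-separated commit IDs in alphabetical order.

After op 1 (branch): HEAD=main@A [main=A topic=A]
After op 2 (merge): HEAD=main@B [main=B topic=A]
After op 3 (commit): HEAD=main@C [main=C topic=A]
After op 4 (checkout): HEAD=topic@A [main=C topic=A]
After op 5 (reset): HEAD=topic@C [main=C topic=C]
After op 6 (checkout): HEAD=main@C [main=C topic=C]
After op 7 (commit): HEAD=main@D [main=D topic=C]
After op 8 (commit): HEAD=main@E [main=E topic=C]
After op 9 (checkout): HEAD=topic@C [main=E topic=C]
After op 10 (checkout): HEAD=main@E [main=E topic=C]

Answer: A B C D E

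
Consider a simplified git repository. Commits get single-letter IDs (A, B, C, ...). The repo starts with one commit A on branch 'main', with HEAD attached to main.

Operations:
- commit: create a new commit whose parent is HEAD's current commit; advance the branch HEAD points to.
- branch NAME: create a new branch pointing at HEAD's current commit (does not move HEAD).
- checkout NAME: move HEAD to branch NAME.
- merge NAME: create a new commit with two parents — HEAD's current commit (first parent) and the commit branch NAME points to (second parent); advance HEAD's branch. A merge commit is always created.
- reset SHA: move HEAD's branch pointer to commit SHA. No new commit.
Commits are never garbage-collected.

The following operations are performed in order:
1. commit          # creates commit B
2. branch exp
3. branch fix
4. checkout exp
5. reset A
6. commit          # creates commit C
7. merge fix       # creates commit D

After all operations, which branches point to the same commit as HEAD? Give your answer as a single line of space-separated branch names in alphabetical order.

After op 1 (commit): HEAD=main@B [main=B]
After op 2 (branch): HEAD=main@B [exp=B main=B]
After op 3 (branch): HEAD=main@B [exp=B fix=B main=B]
After op 4 (checkout): HEAD=exp@B [exp=B fix=B main=B]
After op 5 (reset): HEAD=exp@A [exp=A fix=B main=B]
After op 6 (commit): HEAD=exp@C [exp=C fix=B main=B]
After op 7 (merge): HEAD=exp@D [exp=D fix=B main=B]

Answer: exp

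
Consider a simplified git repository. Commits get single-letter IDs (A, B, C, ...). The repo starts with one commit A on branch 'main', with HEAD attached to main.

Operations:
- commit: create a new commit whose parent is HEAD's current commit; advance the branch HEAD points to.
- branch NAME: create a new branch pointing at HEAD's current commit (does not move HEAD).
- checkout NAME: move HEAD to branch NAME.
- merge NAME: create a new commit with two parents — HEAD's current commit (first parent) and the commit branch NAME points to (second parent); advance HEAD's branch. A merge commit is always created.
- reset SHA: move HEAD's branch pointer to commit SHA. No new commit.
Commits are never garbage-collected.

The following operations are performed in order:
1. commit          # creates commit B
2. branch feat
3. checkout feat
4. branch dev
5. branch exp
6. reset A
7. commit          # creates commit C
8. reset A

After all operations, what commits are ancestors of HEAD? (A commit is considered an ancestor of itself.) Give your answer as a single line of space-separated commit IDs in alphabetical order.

After op 1 (commit): HEAD=main@B [main=B]
After op 2 (branch): HEAD=main@B [feat=B main=B]
After op 3 (checkout): HEAD=feat@B [feat=B main=B]
After op 4 (branch): HEAD=feat@B [dev=B feat=B main=B]
After op 5 (branch): HEAD=feat@B [dev=B exp=B feat=B main=B]
After op 6 (reset): HEAD=feat@A [dev=B exp=B feat=A main=B]
After op 7 (commit): HEAD=feat@C [dev=B exp=B feat=C main=B]
After op 8 (reset): HEAD=feat@A [dev=B exp=B feat=A main=B]

Answer: A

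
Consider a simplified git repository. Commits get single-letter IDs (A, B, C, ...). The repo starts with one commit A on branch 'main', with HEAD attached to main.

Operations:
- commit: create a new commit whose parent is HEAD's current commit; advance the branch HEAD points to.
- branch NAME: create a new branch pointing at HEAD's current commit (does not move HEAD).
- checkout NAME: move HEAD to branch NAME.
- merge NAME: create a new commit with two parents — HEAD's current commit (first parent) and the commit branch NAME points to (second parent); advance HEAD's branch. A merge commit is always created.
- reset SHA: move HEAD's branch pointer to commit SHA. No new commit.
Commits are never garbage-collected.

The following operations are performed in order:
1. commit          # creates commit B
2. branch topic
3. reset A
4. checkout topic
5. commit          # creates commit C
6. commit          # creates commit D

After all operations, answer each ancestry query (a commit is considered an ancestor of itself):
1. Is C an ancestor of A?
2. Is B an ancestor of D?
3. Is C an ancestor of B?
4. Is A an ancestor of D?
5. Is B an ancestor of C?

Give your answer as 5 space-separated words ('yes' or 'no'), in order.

After op 1 (commit): HEAD=main@B [main=B]
After op 2 (branch): HEAD=main@B [main=B topic=B]
After op 3 (reset): HEAD=main@A [main=A topic=B]
After op 4 (checkout): HEAD=topic@B [main=A topic=B]
After op 5 (commit): HEAD=topic@C [main=A topic=C]
After op 6 (commit): HEAD=topic@D [main=A topic=D]
ancestors(A) = {A}; C in? no
ancestors(D) = {A,B,C,D}; B in? yes
ancestors(B) = {A,B}; C in? no
ancestors(D) = {A,B,C,D}; A in? yes
ancestors(C) = {A,B,C}; B in? yes

Answer: no yes no yes yes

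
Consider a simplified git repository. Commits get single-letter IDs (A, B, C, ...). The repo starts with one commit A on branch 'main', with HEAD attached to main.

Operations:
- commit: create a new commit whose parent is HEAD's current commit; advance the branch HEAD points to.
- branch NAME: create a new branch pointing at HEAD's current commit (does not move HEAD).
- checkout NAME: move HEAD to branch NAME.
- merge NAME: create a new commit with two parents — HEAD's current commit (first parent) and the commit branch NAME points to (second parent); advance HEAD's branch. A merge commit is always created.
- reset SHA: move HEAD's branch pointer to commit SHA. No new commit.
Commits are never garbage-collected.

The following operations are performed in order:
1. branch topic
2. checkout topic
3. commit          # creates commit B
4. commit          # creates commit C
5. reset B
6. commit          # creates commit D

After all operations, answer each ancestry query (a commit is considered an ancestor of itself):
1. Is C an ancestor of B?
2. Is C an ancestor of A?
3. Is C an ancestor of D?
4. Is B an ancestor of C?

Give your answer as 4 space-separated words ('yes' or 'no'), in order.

Answer: no no no yes

Derivation:
After op 1 (branch): HEAD=main@A [main=A topic=A]
After op 2 (checkout): HEAD=topic@A [main=A topic=A]
After op 3 (commit): HEAD=topic@B [main=A topic=B]
After op 4 (commit): HEAD=topic@C [main=A topic=C]
After op 5 (reset): HEAD=topic@B [main=A topic=B]
After op 6 (commit): HEAD=topic@D [main=A topic=D]
ancestors(B) = {A,B}; C in? no
ancestors(A) = {A}; C in? no
ancestors(D) = {A,B,D}; C in? no
ancestors(C) = {A,B,C}; B in? yes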